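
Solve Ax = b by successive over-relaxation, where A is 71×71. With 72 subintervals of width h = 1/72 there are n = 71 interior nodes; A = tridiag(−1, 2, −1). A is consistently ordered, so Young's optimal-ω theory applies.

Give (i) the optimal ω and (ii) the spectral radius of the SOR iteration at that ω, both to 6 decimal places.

[ρ_J] n=71: ρ(B_J) = cos(π/(n+1)) = cos(π/72) = 0.999048.
√(1−ρ_J²) simplifies to sin(π/72) = 0.0436194.
ω* = 2/(1 + 0.0436194) = 2/1.0436194 = 1.916407.
[ρ_SOR] ω* − 1 = 0.916407.

ω* = 1.916407, ρ_SOR = 0.916407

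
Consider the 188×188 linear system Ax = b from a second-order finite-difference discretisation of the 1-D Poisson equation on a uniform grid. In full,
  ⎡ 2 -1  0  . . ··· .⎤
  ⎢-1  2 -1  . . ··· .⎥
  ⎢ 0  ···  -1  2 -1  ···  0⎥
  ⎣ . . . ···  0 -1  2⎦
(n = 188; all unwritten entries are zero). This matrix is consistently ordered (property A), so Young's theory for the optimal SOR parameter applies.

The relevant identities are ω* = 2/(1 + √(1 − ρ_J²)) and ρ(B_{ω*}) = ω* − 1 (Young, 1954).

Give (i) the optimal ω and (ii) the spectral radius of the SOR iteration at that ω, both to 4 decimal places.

n=188: λ(B_J) = 1 − λ(A)/2 = cos(kπ/189); k=1 gives ρ_J = 0.9999.
1 − cos²(π/189) = sin²(π/189) ⇒ √(1−ρ_J²) = sin(π/189) = 0.01662.
ω* = 2/(1+0.01662) = 1.9673
[ρ_SOR] ω* − 1 = 0.9673.

ω* = 1.9673, ρ_SOR = 0.9673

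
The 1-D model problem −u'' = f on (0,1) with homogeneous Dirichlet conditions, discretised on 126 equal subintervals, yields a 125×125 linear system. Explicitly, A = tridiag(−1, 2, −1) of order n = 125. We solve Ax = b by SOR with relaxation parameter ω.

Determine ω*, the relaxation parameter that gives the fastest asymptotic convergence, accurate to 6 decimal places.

B_J for the 125×125 system has eigenvalues cos(kπ/126); ρ_J = cos(π/126) = 0.999689.
√(1−ρ_J²) simplifies to sin(π/126) = 0.0249307.
[ω*] 2 ÷ (1 + 0.0249307) = 2 ÷ 1.0249307 = 1.951351.
ρ_SOR = ω* − 1 = 1.951351 − 1 = 0.951351.

ω* = 1.951351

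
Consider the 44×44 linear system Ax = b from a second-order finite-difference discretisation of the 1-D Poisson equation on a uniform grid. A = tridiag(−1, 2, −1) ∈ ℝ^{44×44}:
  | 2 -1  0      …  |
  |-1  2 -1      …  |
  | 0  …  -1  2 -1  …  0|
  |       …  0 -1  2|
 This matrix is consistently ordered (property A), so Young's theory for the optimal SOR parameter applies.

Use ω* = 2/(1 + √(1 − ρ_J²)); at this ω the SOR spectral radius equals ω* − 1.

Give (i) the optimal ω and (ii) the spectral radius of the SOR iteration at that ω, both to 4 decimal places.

ω* = 1.8696, ρ_SOR = 0.8696

n=44: λ(B_J) = 1 − λ(A)/2 = cos(kπ/45); k=1 gives ρ_J = 0.9976.
1 − cos²(π/45) = sin²(π/45) ⇒ √(1−ρ_J²) = sin(π/45) = 0.06976.
ω* = 2/(1+0.06976) = 1.8696
[ρ_SOR] ω* − 1 = 0.8696.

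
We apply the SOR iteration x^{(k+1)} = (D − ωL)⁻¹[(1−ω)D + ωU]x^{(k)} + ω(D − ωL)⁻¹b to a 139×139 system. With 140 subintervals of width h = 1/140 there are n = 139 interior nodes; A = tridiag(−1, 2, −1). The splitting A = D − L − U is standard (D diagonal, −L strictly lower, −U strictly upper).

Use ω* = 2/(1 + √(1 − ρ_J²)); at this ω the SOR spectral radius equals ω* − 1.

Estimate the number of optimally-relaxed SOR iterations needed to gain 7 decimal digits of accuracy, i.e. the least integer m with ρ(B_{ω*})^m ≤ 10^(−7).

m = 360

[ρ_J] n=139: ρ(B_J) = cos(π/(n+1)) = cos(π/140) = 0.9997482.
root = sin(π/140) = 0.0224381  (since 1−cos² = sin²).
ω* = 2 / (1 + 0.0224381) = 2 / 1.0224381 ≈ 1.9561086.
At ω = 1.9561086 every |λ(B_ω)| = ω−1, so ρ_SOR = 0.9561086.
For 7 digits: m = 7·ln10 / (−ln 0.9561086) = 16.1181/0.0448838 = 359.107; round up → m = 360.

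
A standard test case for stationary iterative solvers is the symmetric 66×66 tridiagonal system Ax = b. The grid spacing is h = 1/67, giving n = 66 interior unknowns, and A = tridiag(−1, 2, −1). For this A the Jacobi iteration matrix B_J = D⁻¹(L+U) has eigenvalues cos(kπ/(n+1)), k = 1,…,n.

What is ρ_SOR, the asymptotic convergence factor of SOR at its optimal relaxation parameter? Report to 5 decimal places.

ρ_SOR = 0.91045

n=66: λ(B_J) = 1 − λ(A)/2 = cos(kπ/67); k=1 gives ρ_J = 0.99890.
√(1−ρ_J²) = |sin(π/67)| = 0.046872
ω* = 2/(1+0.046872) = 1.91045
and ρ(B_{ω*}) = 1.91045 − 1 = 0.91045.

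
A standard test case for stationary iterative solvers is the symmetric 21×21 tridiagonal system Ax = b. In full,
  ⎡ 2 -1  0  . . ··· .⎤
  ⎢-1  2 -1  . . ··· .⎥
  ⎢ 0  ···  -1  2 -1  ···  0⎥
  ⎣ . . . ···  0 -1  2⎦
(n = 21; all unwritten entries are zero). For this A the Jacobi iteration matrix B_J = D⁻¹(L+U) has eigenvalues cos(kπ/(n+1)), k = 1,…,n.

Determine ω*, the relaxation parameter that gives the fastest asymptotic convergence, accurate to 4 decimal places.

B_J for the 21×21 system has eigenvalues cos(kπ/22); ρ_J = cos(π/22) = 0.9898.
√(1−ρ_J²) = |sin(π/22)| = 0.14231
ω* = 2 / (1 + 0.14231) = 2 / 1.14231 ≈ 1.7508.
ρ(B_{ω*}) = ω*−1 = 0.7508

ω* = 1.7508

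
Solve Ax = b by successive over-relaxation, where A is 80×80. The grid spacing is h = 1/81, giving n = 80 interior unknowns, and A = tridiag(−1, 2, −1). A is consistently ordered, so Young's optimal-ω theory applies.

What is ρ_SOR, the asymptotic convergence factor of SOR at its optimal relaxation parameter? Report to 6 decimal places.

With n=80, ρ(Jacobi) = cos(π/81) = 0.999248.
√(1 − cos²(π/81)) = sin(π/81) ≈ 0.0387754.
Young: ω* = 2/(1+√(1−ρ_J²)) = 2/(1+0.0387754) = 2/1.0387754 = 1.925344.
At ω = 1.925344 every |λ(B_ω)| = ω−1, so ρ_SOR = 0.925344.

ρ_SOR = 0.925344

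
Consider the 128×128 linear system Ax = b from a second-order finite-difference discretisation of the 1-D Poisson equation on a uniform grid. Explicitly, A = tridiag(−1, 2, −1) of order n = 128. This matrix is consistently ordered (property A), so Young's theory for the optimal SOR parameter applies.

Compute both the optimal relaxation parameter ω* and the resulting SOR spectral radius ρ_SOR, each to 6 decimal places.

ω* = 1.952456, ρ_SOR = 0.952456

[ρ_J] n=128: ρ(B_J) = cos(π/(n+1)) = cos(π/129) = 0.999703.
√(1−ρ_J²) simplifies to sin(π/129) = 0.0243510.
ω* = 2 / (1 + 0.0243510) = 2 / 1.0243510 ≈ 1.952456.
At ω = 1.952456 every |λ(B_ω)| = ω−1, so ρ_SOR = 0.952456.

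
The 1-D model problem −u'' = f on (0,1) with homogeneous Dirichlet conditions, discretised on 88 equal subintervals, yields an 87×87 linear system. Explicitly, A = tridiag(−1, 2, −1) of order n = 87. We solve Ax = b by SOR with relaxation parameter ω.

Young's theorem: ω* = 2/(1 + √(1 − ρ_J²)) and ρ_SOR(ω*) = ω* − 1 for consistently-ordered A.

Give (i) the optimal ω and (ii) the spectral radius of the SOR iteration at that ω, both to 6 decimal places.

ω* = 1.931075, ρ_SOR = 0.931075

spectrum of D⁻¹(L+U) = {cos(kπ/88) : 1≤k≤87}; ρ_J = cos(π/88) = 0.999363.
√(1−ρ_J²) simplifies to sin(π/88) = 0.0356923.
ω* = 2 / (1 + 0.0356923) = 2 / 1.0356923 ≈ 1.931075.
Hence ρ(B_{ω*}) = 1.931075 − 1 = 0.931075.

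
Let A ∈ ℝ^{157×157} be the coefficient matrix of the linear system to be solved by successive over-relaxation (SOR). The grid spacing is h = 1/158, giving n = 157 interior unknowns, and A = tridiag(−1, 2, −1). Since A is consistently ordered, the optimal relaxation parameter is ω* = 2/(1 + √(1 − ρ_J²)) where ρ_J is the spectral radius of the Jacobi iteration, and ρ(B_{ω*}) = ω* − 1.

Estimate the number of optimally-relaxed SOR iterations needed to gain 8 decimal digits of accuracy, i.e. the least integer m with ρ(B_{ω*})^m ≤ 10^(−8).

[ρ_J] n=157: ρ(B_J) = cos(π/(n+1)) = cos(π/158) = 0.9998023.
root = sin(π/158) = 0.0198822  (since 1−cos² = sin²).
[ω*] 2 ÷ (1 + 0.0198822) = 2 ÷ 1.0198822 = 1.9610108.
ρ_SOR = ω* − 1 = 1.9610108 − 1 = 0.9610108.
8·ln10 = 18.4207; −ln(0.9610108) = 0.0397696; m = ⌈18.4207/0.0397696⌉ = ⌈463.185⌉ = 464.

m = 464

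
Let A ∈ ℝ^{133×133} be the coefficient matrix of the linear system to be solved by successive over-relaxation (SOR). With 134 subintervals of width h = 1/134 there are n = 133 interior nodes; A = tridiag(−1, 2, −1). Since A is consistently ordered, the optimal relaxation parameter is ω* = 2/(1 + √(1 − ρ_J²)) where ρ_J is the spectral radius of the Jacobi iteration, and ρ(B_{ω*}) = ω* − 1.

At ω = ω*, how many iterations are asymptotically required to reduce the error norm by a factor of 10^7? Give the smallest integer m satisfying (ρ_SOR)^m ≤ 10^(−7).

m = 344

With n=133, ρ(Jacobi) = cos(π/134) = 0.9997252.
√(1−ρ_J²) = |sin(π/134)| = 0.0234426
[ω*] 2 ÷ (1 + 0.0234426) = 2 ÷ 1.0234426 = 1.9541887.
[ρ_SOR] ω* − 1 = 0.9541887.
7·ln10 = 16.1181; −ln(0.9541887) = 0.0468938; m = ⌈16.1181/0.0468938⌉ = ⌈343.715⌉ = 344.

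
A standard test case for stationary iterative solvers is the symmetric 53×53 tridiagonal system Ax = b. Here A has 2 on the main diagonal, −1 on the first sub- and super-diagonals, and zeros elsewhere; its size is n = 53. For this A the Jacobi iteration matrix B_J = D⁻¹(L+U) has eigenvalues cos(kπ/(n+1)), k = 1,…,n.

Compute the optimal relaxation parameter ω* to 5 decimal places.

B_J for the 53×53 system has eigenvalues cos(kπ/54); ρ_J = cos(π/54) = 0.99831.
root = sin(π/54) = 0.058145  (since 1−cos² = sin²).
ω* = 2/(1 + 0.058145) = 2/1.058145 = 1.89010.
ρ_SOR = ω* − 1 ≈ 0.89010.

ω* = 1.89010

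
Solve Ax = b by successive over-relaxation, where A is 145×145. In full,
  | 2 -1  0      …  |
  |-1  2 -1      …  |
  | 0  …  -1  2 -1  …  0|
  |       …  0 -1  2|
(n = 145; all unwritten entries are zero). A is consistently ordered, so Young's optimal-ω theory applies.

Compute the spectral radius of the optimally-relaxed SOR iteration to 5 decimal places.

ρ_SOR = 0.95787

B_J for the 145×145 system has eigenvalues cos(kπ/146); ρ_J = cos(π/146) = 0.99977.
√(1−ρ_J²) = |sin(π/146)| = 0.021516
Then 2/(1+√(1−ρ_J²)) = 2/(1+0.021516); ω* = 2/1.021516 = 1.95787.
ρ_SOR = ω* − 1 ≈ 0.95787.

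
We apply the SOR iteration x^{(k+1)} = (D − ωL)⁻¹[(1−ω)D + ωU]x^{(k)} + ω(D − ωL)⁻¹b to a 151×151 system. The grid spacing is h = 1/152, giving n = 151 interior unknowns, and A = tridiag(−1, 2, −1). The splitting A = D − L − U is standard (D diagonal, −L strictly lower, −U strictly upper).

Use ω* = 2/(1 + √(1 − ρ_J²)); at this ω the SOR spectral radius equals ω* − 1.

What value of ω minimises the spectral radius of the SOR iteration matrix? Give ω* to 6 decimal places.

With n=151, ρ(Jacobi) = cos(π/152) = 0.999786.
1 − cos²(π/152) = sin²(π/152) ⇒ √(1−ρ_J²) = sin(π/152) = 0.0206669.
So ω* = 2/1.0206669 = 1.959503 (Young).
At ω = 1.959503 every |λ(B_ω)| = ω−1, so ρ_SOR = 0.959503.

ω* = 1.959503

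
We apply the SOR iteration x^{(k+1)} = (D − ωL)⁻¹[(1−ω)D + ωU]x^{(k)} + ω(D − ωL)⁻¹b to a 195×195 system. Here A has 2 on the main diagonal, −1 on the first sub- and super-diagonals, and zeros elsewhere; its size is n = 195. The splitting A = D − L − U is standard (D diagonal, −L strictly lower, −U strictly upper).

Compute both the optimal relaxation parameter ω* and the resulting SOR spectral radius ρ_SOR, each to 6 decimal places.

With n=195, ρ(Jacobi) = cos(π/196) = 0.999872.
√(1−ρ_J²) simplifies to sin(π/196) = 0.0160278.
Then 2/(1+√(1−ρ_J²)) = 2/(1+0.0160278); ω* = 2/1.0160278 = 1.968450.
ρ_SOR = ω* − 1 = 1.968450 − 1 = 0.968450.

ω* = 1.968450, ρ_SOR = 0.968450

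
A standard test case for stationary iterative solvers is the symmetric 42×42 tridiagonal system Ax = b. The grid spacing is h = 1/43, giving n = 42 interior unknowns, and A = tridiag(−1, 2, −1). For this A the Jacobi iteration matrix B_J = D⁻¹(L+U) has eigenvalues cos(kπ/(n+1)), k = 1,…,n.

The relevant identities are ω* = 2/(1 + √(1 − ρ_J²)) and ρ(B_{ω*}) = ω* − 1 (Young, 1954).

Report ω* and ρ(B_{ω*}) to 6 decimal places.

ω* = 1.863941, ρ_SOR = 0.863941

n=42: λ(B_J) = 1 − λ(A)/2 = cos(kπ/43); k=1 gives ρ_J = 0.997332.
root = sin(π/43) = 0.0729953  (since 1−cos² = sin²).
Then 2/(1+√(1−ρ_J²)) = 2/(1+0.0729953); ω* = 2/1.0729953 = 1.863941.
Hence ρ(B_{ω*}) = 1.863941 − 1 = 0.863941.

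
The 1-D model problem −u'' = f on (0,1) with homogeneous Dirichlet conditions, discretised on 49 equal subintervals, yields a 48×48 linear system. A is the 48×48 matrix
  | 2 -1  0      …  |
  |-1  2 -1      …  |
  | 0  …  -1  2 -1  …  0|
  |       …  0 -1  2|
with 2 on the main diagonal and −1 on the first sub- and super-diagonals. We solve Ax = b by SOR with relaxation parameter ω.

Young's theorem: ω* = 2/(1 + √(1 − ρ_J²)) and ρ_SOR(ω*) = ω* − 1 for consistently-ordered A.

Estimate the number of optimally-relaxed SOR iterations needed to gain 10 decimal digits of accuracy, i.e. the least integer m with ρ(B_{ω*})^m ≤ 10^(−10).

m = 180

½·tridiag(1,0,1) at n=48: λ_k = cos(kπ/49); max |λ| at k=1 ⇒ ρ_J = cos(π/49) ≈ 0.9979454.
root = sin(π/49) = 0.0640702  (since 1−cos² = sin²).
ω* = 2/(1 + 0.0640702) = 2/1.0640702 = 1.8795752.
ρ_SOR = ω* − 1 ≈ 0.8795752.
ρ_SOR^m ≤ 10^(−10) ⇔ m ≥ 10·ln10/(−ln 0.8795752) = 23.0259/0.128316 = 179.447; m = ⌈179.447⌉ = 180.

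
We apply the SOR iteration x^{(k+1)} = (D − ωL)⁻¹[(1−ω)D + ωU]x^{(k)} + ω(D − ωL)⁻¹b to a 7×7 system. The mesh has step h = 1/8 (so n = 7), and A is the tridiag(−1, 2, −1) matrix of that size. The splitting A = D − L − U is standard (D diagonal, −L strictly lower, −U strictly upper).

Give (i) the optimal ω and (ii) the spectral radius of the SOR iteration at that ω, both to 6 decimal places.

ω* = 1.446463, ρ_SOR = 0.446463

n=7: λ(B_J) = 1 − λ(A)/2 = cos(kπ/8); k=1 gives ρ_J = 0.923880.
√(1−ρ_J²) simplifies to sin(π/8) = 0.3826834.
So ω* = 2/1.3826834 = 1.446463 (Young).
ρ_SOR = ω* − 1 ≈ 0.446463.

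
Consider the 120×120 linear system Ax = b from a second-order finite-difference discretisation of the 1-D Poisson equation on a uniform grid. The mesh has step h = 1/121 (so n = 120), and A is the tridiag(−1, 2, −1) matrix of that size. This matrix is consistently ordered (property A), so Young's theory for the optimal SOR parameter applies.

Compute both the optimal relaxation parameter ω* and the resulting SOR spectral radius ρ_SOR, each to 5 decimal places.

[ρ_J] n=120: ρ(B_J) = cos(π/(n+1)) = cos(π/121) = 0.99966.
√(1−ρ_J²) simplifies to sin(π/121) = 0.025961.
So ω* = 2/1.025961 = 1.94939 (Young).
Hence ρ(B_{ω*}) = 1.94939 − 1 = 0.94939.

ω* = 1.94939, ρ_SOR = 0.94939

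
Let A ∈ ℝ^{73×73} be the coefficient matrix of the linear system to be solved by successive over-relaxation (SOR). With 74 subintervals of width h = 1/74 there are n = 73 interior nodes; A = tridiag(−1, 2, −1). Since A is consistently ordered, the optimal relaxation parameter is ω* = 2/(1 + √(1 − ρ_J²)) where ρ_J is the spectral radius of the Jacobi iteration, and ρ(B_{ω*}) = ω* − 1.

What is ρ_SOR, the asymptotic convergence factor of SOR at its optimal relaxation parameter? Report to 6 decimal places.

B_J for the 73×73 system has eigenvalues cos(kπ/74); ρ_J = cos(π/74) = 0.999099.
√(1−ρ_J²) = |sin(π/74)| = 0.0424412
Young: ω* = 2/(1+√(1−ρ_J²)) = 2/(1+0.0424412) = 2/1.0424412 = 1.918573.
ρ_SOR = ω* − 1 ≈ 0.918573.

ρ_SOR = 0.918573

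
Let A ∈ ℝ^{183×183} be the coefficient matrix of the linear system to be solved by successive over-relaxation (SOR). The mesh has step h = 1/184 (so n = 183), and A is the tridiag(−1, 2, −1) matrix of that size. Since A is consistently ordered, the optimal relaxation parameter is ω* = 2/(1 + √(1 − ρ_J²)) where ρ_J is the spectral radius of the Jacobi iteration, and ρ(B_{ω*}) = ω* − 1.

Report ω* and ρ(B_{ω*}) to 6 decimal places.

ω* = 1.966427, ρ_SOR = 0.966427

B_J for the 183×183 system has eigenvalues cos(kπ/184); ρ_J = cos(π/184) = 0.999854.
√(1−ρ_J²) = |sin(π/184)| = 0.0170730
ω* = 2 / (1 + 0.0170730) = 2 / 1.0170730 ≈ 1.966427.
ρ_SOR = ω* − 1 = 1.966427 − 1 = 0.966427.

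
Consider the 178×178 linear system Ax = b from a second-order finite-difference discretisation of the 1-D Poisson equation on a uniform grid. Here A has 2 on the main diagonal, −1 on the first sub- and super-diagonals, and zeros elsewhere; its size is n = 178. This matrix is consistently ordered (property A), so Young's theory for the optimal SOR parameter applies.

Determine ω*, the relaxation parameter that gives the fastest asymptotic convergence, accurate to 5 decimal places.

ρ_J = max_k |cos(kπ/179)| = cos(π/179) = 0.99985
1 − cos²(π/179) = sin²(π/179) ⇒ √(1−ρ_J²) = sin(π/179) = 0.017550.
ω* = 2 / (1 + 0.017550) = 2 / 1.017550 ≈ 1.96551.
and ρ(B_{ω*}) = 1.96551 − 1 = 0.96551.

ω* = 1.96551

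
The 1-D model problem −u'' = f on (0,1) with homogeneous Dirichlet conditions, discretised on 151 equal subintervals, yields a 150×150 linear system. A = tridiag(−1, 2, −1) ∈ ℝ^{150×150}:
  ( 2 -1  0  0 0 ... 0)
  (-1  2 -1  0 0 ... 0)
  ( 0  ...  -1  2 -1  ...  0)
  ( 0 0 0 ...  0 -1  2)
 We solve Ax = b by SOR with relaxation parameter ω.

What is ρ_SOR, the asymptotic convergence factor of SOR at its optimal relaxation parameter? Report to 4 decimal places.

ρ_SOR = 0.9592

B_J for the 150×150 system has eigenvalues cos(kπ/151); ρ_J = cos(π/151) = 0.9998.
√(1−ρ_J²) = |sin(π/151)| = 0.02080
Young: ω* = 2/(1+√(1−ρ_J²)) = 2/(1+0.02080) = 2/1.02080 = 1.9592.
Hence ρ(B_{ω*}) = 1.9592 − 1 = 0.9592.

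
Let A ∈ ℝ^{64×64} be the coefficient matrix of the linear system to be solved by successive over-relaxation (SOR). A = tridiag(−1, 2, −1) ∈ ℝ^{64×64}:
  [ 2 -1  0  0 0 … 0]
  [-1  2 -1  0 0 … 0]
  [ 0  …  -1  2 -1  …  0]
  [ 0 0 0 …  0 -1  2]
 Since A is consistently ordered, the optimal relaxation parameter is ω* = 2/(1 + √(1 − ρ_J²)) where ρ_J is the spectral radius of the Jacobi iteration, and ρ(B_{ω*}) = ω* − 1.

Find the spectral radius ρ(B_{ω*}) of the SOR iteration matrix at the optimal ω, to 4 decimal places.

ρ_J = max_k |cos(kπ/65)| = cos(π/65) = 0.9988
root = sin(π/65) = 0.04831  (since 1−cos² = sin²).
Then 2/(1+√(1−ρ_J²)) = 2/(1+0.04831); ω* = 2/1.04831 = 1.9078.
ρ_SOR = ω* − 1 ≈ 0.9078.

ρ_SOR = 0.9078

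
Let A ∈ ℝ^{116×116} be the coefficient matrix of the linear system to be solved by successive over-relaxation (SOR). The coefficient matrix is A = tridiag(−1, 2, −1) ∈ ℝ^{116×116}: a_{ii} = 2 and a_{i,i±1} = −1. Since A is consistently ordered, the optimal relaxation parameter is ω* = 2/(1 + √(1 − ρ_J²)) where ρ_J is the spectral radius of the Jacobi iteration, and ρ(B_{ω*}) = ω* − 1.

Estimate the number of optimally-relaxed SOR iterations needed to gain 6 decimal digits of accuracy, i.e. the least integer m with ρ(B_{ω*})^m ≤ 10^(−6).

m = 258

½·tridiag(1,0,1) at n=116: λ_k = cos(kπ/117); max |λ| at k=1 ⇒ ρ_J = cos(π/117) ≈ 0.9996395.
√(1−ρ_J²) simplifies to sin(π/117) = 0.0268480.
ω* = 2/(1 + 0.0268480) = 2/1.0268480 = 1.9477079.
At ω = 1.9477079 every |λ(B_ω)| = ω−1, so ρ_SOR = 0.9477079.
Need (0.9477079)^m ≤ 10^(−6): m ≥ 6·ln10/|ln 0.9477079| = 13.8155/0.0537089 = 257.229 ⇒ m = 258.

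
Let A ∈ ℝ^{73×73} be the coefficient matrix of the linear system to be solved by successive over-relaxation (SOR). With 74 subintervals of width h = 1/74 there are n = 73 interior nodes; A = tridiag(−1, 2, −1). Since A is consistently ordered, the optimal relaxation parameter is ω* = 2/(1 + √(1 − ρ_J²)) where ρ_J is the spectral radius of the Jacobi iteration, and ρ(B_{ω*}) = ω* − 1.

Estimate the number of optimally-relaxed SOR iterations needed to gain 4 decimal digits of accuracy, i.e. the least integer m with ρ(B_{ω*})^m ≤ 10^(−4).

[ρ_J] n=73: ρ(B_J) = cos(π/(n+1)) = cos(π/74) = 0.9990990.
√(1−ρ_J²) simplifies to sin(π/74) = 0.0424412.
ω* = 2 / (1 + 0.0424412) = 2 / 1.0424412 ≈ 1.9185734.
ρ_SOR = ω* − 1 ≈ 0.9185734.
m ≥ 4·ln10 / (−ln 0.9185734) = 108.442; smallest integer m = 109.

m = 109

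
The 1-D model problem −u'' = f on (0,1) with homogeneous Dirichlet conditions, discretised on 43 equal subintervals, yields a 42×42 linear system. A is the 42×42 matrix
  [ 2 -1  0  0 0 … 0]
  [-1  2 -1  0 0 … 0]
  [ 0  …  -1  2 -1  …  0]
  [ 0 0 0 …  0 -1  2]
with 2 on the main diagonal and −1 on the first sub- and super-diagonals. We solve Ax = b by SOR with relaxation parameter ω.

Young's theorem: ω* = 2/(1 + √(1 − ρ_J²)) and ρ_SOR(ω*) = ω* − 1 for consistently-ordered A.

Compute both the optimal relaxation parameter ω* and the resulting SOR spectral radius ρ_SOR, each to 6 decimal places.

ω* = 1.863941, ρ_SOR = 0.863941

With n=42, ρ(Jacobi) = cos(π/43) = 0.997332.
√(1−ρ_J²) simplifies to sin(π/43) = 0.0729953.
So ω* = 2/1.0729953 = 1.863941 (Young).
[ρ_SOR] ω* − 1 = 0.863941.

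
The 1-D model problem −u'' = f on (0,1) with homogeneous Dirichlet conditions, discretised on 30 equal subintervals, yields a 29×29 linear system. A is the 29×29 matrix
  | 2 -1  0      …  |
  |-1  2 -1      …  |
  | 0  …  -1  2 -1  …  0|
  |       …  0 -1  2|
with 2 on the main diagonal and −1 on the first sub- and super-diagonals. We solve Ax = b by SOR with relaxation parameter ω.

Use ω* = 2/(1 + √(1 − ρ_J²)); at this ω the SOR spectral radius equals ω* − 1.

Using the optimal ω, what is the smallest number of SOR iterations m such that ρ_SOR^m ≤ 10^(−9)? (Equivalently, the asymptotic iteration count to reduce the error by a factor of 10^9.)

m = 99

B_J for the 29×29 system has eigenvalues cos(kπ/30); ρ_J = cos(π/30) = 0.9945219.
√(1 − cos²(π/30)) = sin(π/30) ≈ 0.1045285.
[ω*] 2 ÷ (1 + 0.1045285) = 2 ÷ 1.1045285 = 1.8107274.
ρ(B_{ω*}) = ω*−1 = 0.8107274
Need (0.8107274)^m ≤ 10^(−9): m ≥ 9·ln10/|ln 0.8107274| = 20.7233/0.209823 = 98.766 ⇒ m = 99.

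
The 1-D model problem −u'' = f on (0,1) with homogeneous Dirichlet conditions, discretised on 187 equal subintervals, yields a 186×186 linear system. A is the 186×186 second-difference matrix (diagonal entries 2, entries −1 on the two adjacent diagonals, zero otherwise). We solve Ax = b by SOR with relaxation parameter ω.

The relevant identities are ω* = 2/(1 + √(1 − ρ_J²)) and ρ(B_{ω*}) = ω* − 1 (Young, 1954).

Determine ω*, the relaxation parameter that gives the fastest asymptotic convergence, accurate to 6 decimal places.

½·tridiag(1,0,1) at n=186: λ_k = cos(kπ/187); max |λ| at k=1 ⇒ ρ_J = cos(π/187) ≈ 0.999859.
1 − cos²(π/187) = sin²(π/187) ⇒ √(1−ρ_J²) = sin(π/187) = 0.0167992.
[ω*] 2 ÷ (1 + 0.0167992) = 2 ÷ 1.0167992 = 1.966957.
and ρ(B_{ω*}) = 1.966957 − 1 = 0.966957.

ω* = 1.966957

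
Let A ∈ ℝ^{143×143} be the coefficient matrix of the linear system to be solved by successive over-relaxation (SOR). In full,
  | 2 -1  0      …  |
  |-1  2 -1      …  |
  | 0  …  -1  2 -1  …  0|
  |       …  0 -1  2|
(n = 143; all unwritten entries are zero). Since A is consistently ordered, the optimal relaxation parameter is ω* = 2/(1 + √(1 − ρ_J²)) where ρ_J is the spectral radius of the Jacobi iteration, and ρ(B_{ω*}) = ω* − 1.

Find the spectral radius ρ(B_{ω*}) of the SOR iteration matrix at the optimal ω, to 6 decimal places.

B_J for the 143×143 system has eigenvalues cos(kπ/144); ρ_J = cos(π/144) = 0.999762.
root = sin(π/144) = 0.0218149  (since 1−cos² = sin²).
ω* = 2/(1 + 0.0218149) = 2/1.0218149 = 1.957302.
At ω = 1.957302 every |λ(B_ω)| = ω−1, so ρ_SOR = 0.957302.

ρ_SOR = 0.957302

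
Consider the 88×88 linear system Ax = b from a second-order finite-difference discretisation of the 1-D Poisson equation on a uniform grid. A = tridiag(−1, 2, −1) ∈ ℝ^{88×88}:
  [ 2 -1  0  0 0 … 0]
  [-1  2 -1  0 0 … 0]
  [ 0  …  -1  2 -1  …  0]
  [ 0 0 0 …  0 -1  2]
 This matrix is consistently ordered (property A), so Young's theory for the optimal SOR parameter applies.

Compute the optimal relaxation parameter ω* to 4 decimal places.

ω* = 1.9318

[ρ_J] n=88: ρ(B_J) = cos(π/(n+1)) = cos(π/89) = 0.9994.
√(1 − cos²(π/89)) = sin(π/89) ≈ 0.03529.
ω* = 2 / (1 + 0.03529) = 2 / 1.03529 ≈ 1.9318.
Hence ρ(B_{ω*}) = 1.9318 − 1 = 0.9318.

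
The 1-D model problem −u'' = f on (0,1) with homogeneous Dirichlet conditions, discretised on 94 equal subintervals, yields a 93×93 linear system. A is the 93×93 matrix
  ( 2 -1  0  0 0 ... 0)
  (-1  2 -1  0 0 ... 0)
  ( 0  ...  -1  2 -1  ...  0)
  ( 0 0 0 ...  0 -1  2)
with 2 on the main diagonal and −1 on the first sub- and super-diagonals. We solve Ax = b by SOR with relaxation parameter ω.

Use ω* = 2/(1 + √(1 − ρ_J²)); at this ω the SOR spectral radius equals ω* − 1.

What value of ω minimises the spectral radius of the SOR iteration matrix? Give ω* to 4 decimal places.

ω* = 1.9353

n=93: λ(B_J) = 1 − λ(A)/2 = cos(kπ/94); k=1 gives ρ_J = 0.9994.
root = sin(π/94) = 0.03341  (since 1−cos² = sin²).
So ω* = 2/1.03341 = 1.9353 (Young).
and ρ(B_{ω*}) = 1.9353 − 1 = 0.9353.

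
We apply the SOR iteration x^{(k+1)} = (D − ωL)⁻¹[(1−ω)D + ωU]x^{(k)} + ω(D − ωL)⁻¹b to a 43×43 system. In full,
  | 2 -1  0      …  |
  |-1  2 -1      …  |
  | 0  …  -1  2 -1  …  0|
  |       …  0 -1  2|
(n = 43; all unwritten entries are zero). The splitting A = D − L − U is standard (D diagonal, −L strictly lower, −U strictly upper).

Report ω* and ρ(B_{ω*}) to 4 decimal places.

n=43: λ(B_J) = 1 − λ(A)/2 = cos(kπ/44); k=1 gives ρ_J = 0.9975.
√(1−ρ_J²) simplifies to sin(π/44) = 0.07134.
ω* = 2/(1+0.07134) = 1.8668
and ρ(B_{ω*}) = 1.8668 − 1 = 0.8668.

ω* = 1.8668, ρ_SOR = 0.8668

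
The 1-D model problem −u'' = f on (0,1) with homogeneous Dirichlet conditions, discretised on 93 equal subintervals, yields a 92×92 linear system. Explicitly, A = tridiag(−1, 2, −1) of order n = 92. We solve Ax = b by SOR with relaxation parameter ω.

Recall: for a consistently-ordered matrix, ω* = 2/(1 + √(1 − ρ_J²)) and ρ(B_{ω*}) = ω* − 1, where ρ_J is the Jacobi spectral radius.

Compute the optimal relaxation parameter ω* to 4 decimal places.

ω* = 1.9347

ρ_J = max_k |cos(kπ/93)| = cos(π/93) = 0.9994
√(1 − cos²(π/93)) = sin(π/93) ≈ 0.03377.
So ω* = 2/1.03377 = 1.9347 (Young).
[ρ_SOR] ω* − 1 = 0.9347.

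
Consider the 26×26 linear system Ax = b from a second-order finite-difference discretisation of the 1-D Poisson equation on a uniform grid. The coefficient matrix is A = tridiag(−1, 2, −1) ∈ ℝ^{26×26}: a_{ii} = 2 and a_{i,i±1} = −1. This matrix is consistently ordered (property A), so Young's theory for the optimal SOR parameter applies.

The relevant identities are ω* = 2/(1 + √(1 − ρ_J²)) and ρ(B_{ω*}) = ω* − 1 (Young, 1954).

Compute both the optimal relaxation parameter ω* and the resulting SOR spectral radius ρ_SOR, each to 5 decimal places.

With n=26, ρ(Jacobi) = cos(π/27) = 0.99324.
root = sin(π/27) = 0.116093  (since 1−cos² = sin²).
ω* = 2/(1 + 0.116093) = 2/1.116093 = 1.79197.
ρ_SOR = ω* − 1 = 1.79197 − 1 = 0.79197.

ω* = 1.79197, ρ_SOR = 0.79197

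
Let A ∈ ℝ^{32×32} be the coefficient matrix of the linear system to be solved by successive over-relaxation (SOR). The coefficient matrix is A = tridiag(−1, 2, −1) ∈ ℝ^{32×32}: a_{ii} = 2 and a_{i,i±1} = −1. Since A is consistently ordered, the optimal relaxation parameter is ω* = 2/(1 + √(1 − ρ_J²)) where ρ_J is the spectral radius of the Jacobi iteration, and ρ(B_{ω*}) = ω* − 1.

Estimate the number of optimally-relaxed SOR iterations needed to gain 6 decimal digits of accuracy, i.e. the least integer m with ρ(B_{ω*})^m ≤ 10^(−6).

m = 73

spectrum of D⁻¹(L+U) = {cos(kπ/33) : 1≤k≤32}; ρ_J = cos(π/33) = 0.9954719.
√(1−ρ_J²) simplifies to sin(π/33) = 0.0950560.
ω* = 2 / (1 + 0.0950560) = 2 / 1.0950560 ≈ 1.8263906.
Hence ρ(B_{ω*}) = 1.8263906 − 1 = 0.8263906.
For 6 digits: m = 6·ln10 / (−ln 0.8263906) = 13.8155/0.190688 = 72.451; round up → m = 73.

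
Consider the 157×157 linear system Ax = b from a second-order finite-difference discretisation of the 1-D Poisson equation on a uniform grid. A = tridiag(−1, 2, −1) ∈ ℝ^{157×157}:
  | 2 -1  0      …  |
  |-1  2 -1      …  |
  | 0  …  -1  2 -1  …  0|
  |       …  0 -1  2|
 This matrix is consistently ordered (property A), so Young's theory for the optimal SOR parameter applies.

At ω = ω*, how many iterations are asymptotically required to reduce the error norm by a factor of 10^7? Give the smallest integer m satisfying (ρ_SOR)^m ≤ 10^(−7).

½·tridiag(1,0,1) at n=157: λ_k = cos(kπ/158); max |λ| at k=1 ⇒ ρ_J = cos(π/158) ≈ 0.9998023.
1 − cos²(π/158) = sin²(π/158) ⇒ √(1−ρ_J²) = sin(π/158) = 0.0198822.
Young: ω* = 2/(1+√(1−ρ_J²)) = 2/(1+0.0198822) = 2/1.0198822 = 1.9610108.
ρ(B_{ω*}) = ω*−1 = 0.9610108
Need (0.9610108)^m ≤ 10^(−7): m ≥ 7·ln10/|ln 0.9610108| = 16.1181/0.0397696 = 405.287 ⇒ m = 406.

m = 406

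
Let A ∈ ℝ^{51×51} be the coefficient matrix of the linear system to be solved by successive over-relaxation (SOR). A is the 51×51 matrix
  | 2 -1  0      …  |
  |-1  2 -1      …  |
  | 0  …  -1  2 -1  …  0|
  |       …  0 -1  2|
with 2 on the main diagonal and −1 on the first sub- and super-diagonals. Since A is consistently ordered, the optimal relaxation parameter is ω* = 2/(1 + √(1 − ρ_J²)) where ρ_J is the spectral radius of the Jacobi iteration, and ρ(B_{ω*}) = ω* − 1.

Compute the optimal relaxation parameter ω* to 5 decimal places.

ω* = 1.88612

B_J for the 51×51 system has eigenvalues cos(kπ/52); ρ_J = cos(π/52) = 0.99818.
root = sin(π/52) = 0.060378  (since 1−cos² = sin²).
ω* = 2/(1+0.060378) = 1.88612
ρ_SOR = ω* − 1 ≈ 0.88612.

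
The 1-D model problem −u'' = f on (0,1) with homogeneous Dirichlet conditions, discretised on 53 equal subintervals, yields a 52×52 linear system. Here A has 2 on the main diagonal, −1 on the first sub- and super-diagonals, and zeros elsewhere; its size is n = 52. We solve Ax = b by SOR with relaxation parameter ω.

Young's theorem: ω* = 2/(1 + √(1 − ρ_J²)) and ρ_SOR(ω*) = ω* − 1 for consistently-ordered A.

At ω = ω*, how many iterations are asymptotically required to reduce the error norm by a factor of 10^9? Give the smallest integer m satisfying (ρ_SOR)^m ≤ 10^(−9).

B_J for the 52×52 system has eigenvalues cos(kπ/53); ρ_J = cos(π/53) = 0.9982437.
root = sin(π/53) = 0.0592406  (since 1−cos² = sin²).
ω* = 2 / (1 + 0.0592406) = 2 / 1.0592406 ≈ 1.8881451.
[ρ_SOR] ω* − 1 = 0.8881451.
Need (0.8881451)^m ≤ 10^(−9): m ≥ 9·ln10/|ln 0.8881451| = 20.7233/0.11862 = 174.703 ⇒ m = 175.

m = 175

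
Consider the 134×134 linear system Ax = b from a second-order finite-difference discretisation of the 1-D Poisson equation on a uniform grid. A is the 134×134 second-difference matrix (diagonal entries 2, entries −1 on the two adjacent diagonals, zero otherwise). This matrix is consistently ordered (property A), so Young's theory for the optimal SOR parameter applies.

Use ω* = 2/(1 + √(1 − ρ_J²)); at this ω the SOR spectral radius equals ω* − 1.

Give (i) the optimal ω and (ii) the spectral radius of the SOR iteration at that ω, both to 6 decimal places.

ω* = 1.954520, ρ_SOR = 0.954520

n=134: λ(B_J) = 1 − λ(A)/2 = cos(kπ/135); k=1 gives ρ_J = 0.999729.
√(1 − cos²(π/135)) = sin(π/135) ≈ 0.0232690.
Young: ω* = 2/(1+√(1−ρ_J²)) = 2/(1+0.0232690) = 2/1.0232690 = 1.954520.
Hence ρ(B_{ω*}) = 1.954520 − 1 = 0.954520.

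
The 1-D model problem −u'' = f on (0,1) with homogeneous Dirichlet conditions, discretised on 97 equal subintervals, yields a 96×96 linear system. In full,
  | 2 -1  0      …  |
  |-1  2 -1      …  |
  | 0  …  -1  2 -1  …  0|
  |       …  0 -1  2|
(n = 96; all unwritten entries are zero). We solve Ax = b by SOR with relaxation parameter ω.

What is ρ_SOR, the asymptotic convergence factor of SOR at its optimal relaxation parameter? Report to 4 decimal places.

spectrum of D⁻¹(L+U) = {cos(kπ/97) : 1≤k≤96}; ρ_J = cos(π/97) = 0.9995.
√(1−ρ_J²) simplifies to sin(π/97) = 0.03238.
So ω* = 2/1.03238 = 1.9373 (Young).
and ρ(B_{ω*}) = 1.9373 − 1 = 0.9373.

ρ_SOR = 0.9373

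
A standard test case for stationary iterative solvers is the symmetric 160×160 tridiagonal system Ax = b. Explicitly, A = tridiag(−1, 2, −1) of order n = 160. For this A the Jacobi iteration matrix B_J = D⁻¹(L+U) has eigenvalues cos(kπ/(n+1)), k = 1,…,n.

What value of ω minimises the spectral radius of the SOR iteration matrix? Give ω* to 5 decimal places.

½·tridiag(1,0,1) at n=160: λ_k = cos(kπ/161); max |λ| at k=1 ⇒ ρ_J = cos(π/161) ≈ 0.99981.
root = sin(π/161) = 0.019512  (since 1−cos² = sin²).
ω* = 2 / (1 + 0.019512) = 2 / 1.019512 ≈ 1.96172.
At ω = 1.96172 every |λ(B_ω)| = ω−1, so ρ_SOR = 0.96172.

ω* = 1.96172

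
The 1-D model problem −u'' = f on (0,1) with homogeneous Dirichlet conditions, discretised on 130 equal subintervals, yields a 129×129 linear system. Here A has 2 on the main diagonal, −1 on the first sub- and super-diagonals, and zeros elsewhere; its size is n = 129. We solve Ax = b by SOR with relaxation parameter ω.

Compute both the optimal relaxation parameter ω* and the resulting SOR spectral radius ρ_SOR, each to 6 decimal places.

ω* = 1.952813, ρ_SOR = 0.952813

spectrum of D⁻¹(L+U) = {cos(kπ/130) : 1≤k≤129}; ρ_J = cos(π/130) = 0.999708.
√(1−ρ_J²) = |sin(π/130)| = 0.0241637
Young: ω* = 2/(1+√(1−ρ_J²)) = 2/(1+0.0241637) = 2/1.0241637 = 1.952813.
At ω = 1.952813 every |λ(B_ω)| = ω−1, so ρ_SOR = 0.952813.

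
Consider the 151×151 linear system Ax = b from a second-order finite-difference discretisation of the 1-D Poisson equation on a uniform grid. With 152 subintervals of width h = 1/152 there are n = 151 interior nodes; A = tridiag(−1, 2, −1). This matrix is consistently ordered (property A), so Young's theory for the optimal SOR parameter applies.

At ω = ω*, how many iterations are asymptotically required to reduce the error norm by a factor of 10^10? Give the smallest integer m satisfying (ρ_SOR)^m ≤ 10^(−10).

ρ_J = max_k |cos(kπ/152)| = cos(π/152) = 0.9997864
√(1−ρ_J²) = |sin(π/152)| = 0.0206669
So ω* = 2/1.0206669 = 1.9595031 (Young).
[ρ_SOR] ω* − 1 = 0.9595031.
ρ_SOR^m ≤ 10^(−10) ⇔ m ≥ 10·ln10/(−ln 0.9595031) = 23.0259/0.0413397 = 556.992; m = ⌈556.992⌉ = 557.

m = 557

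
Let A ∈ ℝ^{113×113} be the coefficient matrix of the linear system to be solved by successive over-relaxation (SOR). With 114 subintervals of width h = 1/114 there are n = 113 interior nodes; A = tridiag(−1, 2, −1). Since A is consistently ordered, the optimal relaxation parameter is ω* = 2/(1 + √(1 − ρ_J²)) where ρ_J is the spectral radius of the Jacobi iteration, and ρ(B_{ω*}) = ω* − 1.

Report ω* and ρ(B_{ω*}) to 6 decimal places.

With n=113, ρ(Jacobi) = cos(π/114) = 0.999620.
√(1−ρ_J²) simplifies to sin(π/114) = 0.0275543.
ω* = 2/(1+0.0275543) = 1.946369
and ρ(B_{ω*}) = 1.946369 − 1 = 0.946369.

ω* = 1.946369, ρ_SOR = 0.946369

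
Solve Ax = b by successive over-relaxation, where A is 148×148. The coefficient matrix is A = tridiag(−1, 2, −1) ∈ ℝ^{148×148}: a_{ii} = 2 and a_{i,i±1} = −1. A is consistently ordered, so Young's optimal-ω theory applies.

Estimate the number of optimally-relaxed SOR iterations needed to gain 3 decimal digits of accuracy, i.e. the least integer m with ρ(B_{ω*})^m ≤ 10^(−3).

½·tridiag(1,0,1) at n=148: λ_k = cos(kπ/149); max |λ| at k=1 ⇒ ρ_J = cos(π/149) ≈ 0.9997777.
√(1 − cos²(π/149)) = sin(π/149) ≈ 0.0210830.
ω* = 2/(1+0.0210830) = 1.9587046
ρ(B_{ω*}) = ω*−1 = 0.9587046
ρ_SOR^m ≤ 10^(−3) ⇔ m ≥ 3·ln10/(−ln 0.9587046) = 6.90776/0.0421723 = 163.799; m = ⌈163.799⌉ = 164.

m = 164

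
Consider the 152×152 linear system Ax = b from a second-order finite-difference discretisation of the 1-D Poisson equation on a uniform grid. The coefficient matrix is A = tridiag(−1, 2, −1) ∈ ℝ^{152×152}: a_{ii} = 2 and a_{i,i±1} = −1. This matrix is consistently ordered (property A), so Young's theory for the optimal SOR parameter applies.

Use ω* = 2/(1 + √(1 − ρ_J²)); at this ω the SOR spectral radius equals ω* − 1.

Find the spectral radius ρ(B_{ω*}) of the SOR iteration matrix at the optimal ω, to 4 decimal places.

spectrum of D⁻¹(L+U) = {cos(kπ/153) : 1≤k≤152}; ρ_J = cos(π/153) = 0.9998.
√(1 − cos²(π/153)) = sin(π/153) ≈ 0.02053.
ω* = 2/(1 + 0.02053) = 2/1.02053 = 1.9598.
ρ_SOR = ω* − 1 ≈ 0.9598.

ρ_SOR = 0.9598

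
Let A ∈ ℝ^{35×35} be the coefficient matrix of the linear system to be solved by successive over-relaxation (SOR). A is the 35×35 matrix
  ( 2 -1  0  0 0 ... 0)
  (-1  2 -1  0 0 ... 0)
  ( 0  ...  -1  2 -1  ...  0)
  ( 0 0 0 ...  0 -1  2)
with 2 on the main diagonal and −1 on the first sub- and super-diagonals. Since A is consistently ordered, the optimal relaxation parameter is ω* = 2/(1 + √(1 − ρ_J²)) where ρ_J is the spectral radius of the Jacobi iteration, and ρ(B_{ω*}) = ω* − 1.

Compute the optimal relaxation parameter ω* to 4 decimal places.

½·tridiag(1,0,1) at n=35: λ_k = cos(kπ/36); max |λ| at k=1 ⇒ ρ_J = cos(π/36) ≈ 0.9962.
root = sin(π/36) = 0.08716  (since 1−cos² = sin²).
ω* = 2/(1+0.08716) = 1.8397
[ρ_SOR] ω* − 1 = 0.8397.

ω* = 1.8397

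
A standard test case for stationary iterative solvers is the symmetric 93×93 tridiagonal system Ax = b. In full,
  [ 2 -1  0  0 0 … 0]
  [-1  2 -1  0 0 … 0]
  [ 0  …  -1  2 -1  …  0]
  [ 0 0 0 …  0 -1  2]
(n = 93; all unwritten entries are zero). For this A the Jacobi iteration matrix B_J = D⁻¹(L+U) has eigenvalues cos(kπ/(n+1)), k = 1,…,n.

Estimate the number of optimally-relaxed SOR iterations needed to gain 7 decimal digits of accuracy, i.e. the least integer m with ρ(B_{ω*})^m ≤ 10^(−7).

spectrum of D⁻¹(L+U) = {cos(kπ/94) : 1≤k≤93}; ρ_J = cos(π/94) = 0.9994416.
√(1 − cos²(π/94)) = sin(π/94) ≈ 0.0334150.
[ω*] 2 ÷ (1 + 0.0334150) = 2 ÷ 1.0334150 = 1.9353309.
ρ_SOR = ω* − 1 = 1.9353309 − 1 = 0.9353309.
m ≥ 7·ln10 / (−ln 0.9353309) = 241.091; smallest integer m = 242.

m = 242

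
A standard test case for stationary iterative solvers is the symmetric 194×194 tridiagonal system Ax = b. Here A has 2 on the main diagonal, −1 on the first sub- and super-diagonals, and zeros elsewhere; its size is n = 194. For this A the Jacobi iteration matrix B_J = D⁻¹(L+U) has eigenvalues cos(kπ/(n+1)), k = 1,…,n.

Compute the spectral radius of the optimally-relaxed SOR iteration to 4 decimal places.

ρ_SOR = 0.9683

½·tridiag(1,0,1) at n=194: λ_k = cos(kπ/195); max |λ| at k=1 ⇒ ρ_J = cos(π/195) ≈ 0.9999.
√(1−ρ_J²) = |sin(π/195)| = 0.01611
So ω* = 2/1.01611 = 1.9683 (Young).
and ρ(B_{ω*}) = 1.9683 − 1 = 0.9683.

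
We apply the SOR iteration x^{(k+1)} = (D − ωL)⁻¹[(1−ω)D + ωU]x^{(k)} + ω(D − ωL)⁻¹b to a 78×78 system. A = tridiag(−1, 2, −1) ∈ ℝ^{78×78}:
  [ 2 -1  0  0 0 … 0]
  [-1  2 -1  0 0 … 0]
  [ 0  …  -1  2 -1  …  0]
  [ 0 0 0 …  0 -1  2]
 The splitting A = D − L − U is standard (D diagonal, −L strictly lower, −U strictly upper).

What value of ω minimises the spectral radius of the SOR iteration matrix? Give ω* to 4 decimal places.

ω* = 1.9235

spectrum of D⁻¹(L+U) = {cos(kπ/79) : 1≤k≤78}; ρ_J = cos(π/79) = 0.9992.
√(1−ρ_J²) = |sin(π/79)| = 0.03976
Then 2/(1+√(1−ρ_J²)) = 2/(1+0.03976); ω* = 2/1.03976 = 1.9235.
ρ_SOR = ω* − 1 = 1.9235 − 1 = 0.9235.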